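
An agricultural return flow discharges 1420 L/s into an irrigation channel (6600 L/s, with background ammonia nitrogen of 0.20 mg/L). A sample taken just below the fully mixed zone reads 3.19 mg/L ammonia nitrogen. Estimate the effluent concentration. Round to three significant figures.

17.1 mg/L

Mass balance: 6600·0.2000 + 1420·Cₑ = 8020·3.190
→ Cₑ = (8020·3.190 − 6600·0.2000) / 1420 = 17.09 mg/L.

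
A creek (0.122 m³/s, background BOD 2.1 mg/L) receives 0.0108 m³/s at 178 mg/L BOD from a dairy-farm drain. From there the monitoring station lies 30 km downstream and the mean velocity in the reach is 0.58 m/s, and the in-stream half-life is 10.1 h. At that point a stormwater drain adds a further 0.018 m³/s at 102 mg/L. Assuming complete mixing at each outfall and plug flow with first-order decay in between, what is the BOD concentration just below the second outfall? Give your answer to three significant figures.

Mass balance: C = (0.1220·2.100 + 0.01080·178.0) / 0.1328 = 2.179/0.1328 = 16.41 mg/L; combined flow 0.1328 m³/s.
Travel time t = 30·1000 / 0.58 = 51720 s = 14.37 h.
Half-life 10.1 h → k = ln 2 / 10.1 = 0.06863 h⁻¹ = 1.647 d⁻¹.
First-order decay: C = 16.41·exp(−k·t) = 16.41·0.3731 = 6.120 mg/L.
Second outfall: C = (0.1328·6.120 + 0.01800·102.0)/0.1508 = 17.56 mg/L.

17.6 mg/L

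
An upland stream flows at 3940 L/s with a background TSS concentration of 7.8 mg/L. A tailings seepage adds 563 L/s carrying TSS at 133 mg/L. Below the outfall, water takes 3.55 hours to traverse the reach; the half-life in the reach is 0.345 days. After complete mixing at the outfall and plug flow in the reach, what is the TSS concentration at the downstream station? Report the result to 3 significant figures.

Mixed concentration C = ΣQC/ΣQ = (3940·7.800 + 563.0·133.0) / 4503 = 105600/4503 = 23.45 mg/L.
Half-life 0.345 d → k = ln 2 / 0.345 = 2.009 d⁻¹.
First-order decay: C = 23.45·exp(−k·t) = 23.45·0.7429 = 17.42 mg/L.

17.4 mg/L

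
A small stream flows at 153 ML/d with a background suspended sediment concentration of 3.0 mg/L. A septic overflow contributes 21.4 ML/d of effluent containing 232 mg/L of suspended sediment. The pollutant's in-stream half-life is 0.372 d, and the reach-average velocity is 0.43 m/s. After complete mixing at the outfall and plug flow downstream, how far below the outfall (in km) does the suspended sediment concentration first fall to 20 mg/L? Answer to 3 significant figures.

Mass balance: C = (153.0·3.000 + 21.40·232.0) / 174.4 = 5424/174.4 = 31.10 mg/L.
Half-life 0.372 d → k = ln 2 / 0.372 = 1.863 d⁻¹.
Set 31.10·exp(−k·t) = 20 → t = ln(31.10/20)/k = 20470 s = 5.686 h.
Distance = v·t = 0.43·20470 = 8802 m = 8.802 km.

8.80 km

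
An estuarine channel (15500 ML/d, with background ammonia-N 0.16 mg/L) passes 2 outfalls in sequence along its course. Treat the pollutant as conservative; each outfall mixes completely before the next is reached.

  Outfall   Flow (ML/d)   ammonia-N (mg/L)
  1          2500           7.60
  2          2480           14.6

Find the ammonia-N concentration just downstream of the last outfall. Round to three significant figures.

2.82 mg/L

After outfall 1: Q = 15500 + 2500 = 18000 ML/d; C = (15500·0.1600 + 2500·7.600)/18000 = 1.193 mg/L.
After outfall 2: Q = 18000 + 2480 = 20480 ML/d; C = (18000·1.193 + 2480·14.60)/20480 = 2.817 mg/L.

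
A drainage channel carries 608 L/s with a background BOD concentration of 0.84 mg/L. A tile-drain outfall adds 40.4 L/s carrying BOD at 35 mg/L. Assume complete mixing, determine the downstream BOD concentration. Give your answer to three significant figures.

Flow-weighted average: C = (608.0·0.8400 + 40.40·35.00) / 648.4 = 1925/648.4 = 2.968 mg/L.

2.97 mg/L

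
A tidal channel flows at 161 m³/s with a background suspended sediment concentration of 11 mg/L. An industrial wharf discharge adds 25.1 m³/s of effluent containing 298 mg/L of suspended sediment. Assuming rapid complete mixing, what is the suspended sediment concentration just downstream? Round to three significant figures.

After mixing, C = (161.0·11.00 + 25.10·298.0) / 186.1 = 9251/186.1 = 49.71 mg/L.

49.7 mg/L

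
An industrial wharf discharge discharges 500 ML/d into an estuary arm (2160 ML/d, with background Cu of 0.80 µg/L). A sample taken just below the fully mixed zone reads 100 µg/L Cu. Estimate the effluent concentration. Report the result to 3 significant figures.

529 µg/L

Mass balance: 2160·0.8000 + 500.0·Cₑ = 2660·100.0
→ Cₑ = (2660·100.0 − 2160·0.8000) / 500.0 = 528.5 µg/L.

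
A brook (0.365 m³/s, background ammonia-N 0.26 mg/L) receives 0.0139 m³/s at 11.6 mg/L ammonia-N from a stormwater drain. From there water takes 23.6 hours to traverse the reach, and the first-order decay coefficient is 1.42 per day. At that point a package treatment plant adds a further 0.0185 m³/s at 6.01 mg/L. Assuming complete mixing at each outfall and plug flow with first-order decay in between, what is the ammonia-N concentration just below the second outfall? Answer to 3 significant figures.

0.439 mg/L

Conservation of mass: C = (0.3650·0.2600 + 0.01390·11.60) / 0.3789 = 0.2561/0.3789 = 0.6760 mg/L; combined flow 0.3789 m³/s.
Applying C = C₀e^(−kt): 0.6760 × 0.2475 = 0.1673 mg/L.
At the second outfall, C = (0.3789·0.1673 + 0.01850·6.010) / (0.3789 + 0.01850) = 0.4393 mg/L.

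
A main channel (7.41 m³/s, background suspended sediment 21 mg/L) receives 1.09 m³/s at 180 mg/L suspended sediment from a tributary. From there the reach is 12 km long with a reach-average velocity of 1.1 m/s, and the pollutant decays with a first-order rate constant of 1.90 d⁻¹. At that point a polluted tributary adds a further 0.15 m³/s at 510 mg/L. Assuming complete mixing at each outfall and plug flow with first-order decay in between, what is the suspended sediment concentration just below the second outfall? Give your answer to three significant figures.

40.8 mg/L

Mixed concentration C = ΣQC/ΣQ = (7.410·21.00 + 1.090·180.0) / 8.500 = 351.8/8.500 = 41.39 mg/L; combined flow 8.500 m³/s.
Travel time t = 12·1000 / 1.1 = 10910 s = 3.030 h.
After decay, C = 41.39 × e^(−kt) = 41.39 × 0.7867 = 32.56 mg/L.
Second outfall: C = (8.500·32.56 + 0.1500·510.0)/8.650 = 40.84 mg/L.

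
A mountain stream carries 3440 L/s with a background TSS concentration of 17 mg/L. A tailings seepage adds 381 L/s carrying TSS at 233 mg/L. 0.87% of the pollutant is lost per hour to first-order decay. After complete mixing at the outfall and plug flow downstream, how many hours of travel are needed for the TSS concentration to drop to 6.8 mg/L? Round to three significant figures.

199 h

Mass balance: C = (3440·17.00 + 381.0·233.0) / 3821 = 147300/3821 = 38.54 mg/L.
0.87%/h lost → k = −ln(1 − 0.0087) = 0.008738 h⁻¹.
38.54·exp(−k·t) = 6.8 → t = ln(38.54/6.8)/k = 714700 s = 198.5 h.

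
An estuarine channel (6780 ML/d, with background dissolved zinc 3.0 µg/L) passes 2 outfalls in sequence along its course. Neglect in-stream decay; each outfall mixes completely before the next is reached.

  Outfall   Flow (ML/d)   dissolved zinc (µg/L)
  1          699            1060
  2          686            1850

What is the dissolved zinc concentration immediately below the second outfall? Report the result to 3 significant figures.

249 µg/L

Outfall 1: combined Q = 7479 ML/d; C = (6780·3.000 + 699.0·1060)/7479 = 101.8 µg/L.
Outfall 2: combined Q = 8165 ML/d; C = (7479·101.8 + 686.0·1850)/8165 = 248.7 µg/L.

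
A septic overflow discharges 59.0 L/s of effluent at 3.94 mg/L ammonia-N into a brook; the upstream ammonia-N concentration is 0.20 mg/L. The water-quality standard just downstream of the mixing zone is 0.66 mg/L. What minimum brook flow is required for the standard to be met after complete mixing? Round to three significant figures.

421 L/s

Set C_mix = 0.66: (Q·0.2000 + 59.00·3.940) / (Q + 59.00) = 0.66
→ Q = 59.00·(3.940 − 0.66)/(0.66 − 0.2000) = 420.7 L/s.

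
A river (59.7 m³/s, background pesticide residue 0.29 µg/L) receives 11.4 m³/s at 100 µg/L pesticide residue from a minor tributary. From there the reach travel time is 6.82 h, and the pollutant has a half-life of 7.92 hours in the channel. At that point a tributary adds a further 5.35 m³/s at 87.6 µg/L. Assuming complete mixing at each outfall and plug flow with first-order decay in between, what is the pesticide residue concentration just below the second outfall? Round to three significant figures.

14.5 µg/L

Mixed concentration C = ΣQC/ΣQ = (59.70·0.2900 + 11.40·100.0) / 71.10 = 1157/71.10 = 16.28 µg/L; combined flow 71.10 m³/s.
Half-life 7.92 h → k = ln 2 / 7.92 = 0.08752 h⁻¹ = 2.100 d⁻¹.
After decay, C = 16.28 × e^(−kt) = 16.28 × 0.5505 = 8.961 µg/L.
Second outfall: C = (71.10·8.961 + 5.350·87.60)/76.45 = 14.46 µg/L.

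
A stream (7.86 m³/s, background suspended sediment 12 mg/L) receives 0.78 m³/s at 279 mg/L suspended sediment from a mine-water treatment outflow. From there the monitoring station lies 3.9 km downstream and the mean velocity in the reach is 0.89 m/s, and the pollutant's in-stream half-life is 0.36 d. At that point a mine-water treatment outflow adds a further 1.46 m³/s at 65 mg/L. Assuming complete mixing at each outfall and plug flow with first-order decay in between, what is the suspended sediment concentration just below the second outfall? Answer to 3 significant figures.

Flow-weighted average: C = (7.860·12.00 + 0.7800·279.0) / 8.640 = 311.9/8.640 = 36.10 mg/L; combined flow 8.640 m³/s.
Travel time t = 3.9·1000 / 0.89 = 4382 s = 1.217 h.
Half-life 0.36 d → k = ln 2 / 0.36 = 1.925 d⁻¹.
Applying C = C₀e^(−kt): 36.10 × 0.9070 = 32.75 mg/L.
Second outfall: C = (8.640·32.75 + 1.460·65.00)/10.10 = 37.41 mg/L.

37.4 mg/L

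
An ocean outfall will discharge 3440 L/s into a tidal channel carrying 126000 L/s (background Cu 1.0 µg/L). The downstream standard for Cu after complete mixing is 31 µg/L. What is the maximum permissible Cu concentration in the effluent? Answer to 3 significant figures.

At the limit, (Qr·Cr + Qe·Cₑ)/(Qr + Qe) = 31:
Cₑ = (129400·31 − 126000·1.000) / 3440 = 1130 µg/L.

1130 µg/L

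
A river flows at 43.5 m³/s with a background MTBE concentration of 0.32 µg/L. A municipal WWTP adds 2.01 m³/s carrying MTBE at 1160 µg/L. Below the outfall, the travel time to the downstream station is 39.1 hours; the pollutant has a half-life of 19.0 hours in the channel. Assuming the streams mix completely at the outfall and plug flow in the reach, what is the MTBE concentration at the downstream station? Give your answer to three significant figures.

After mixing, C = (43.50·0.3200 + 2.010·1160) / 45.51 = 2346/45.51 = 51.54 µg/L.
Half-life 19.0 h → k = ln 2 / 19.0 = 0.03648 h⁻¹ = 0.8756 d⁻¹.
First-order decay: C = 51.54·exp(−k·t) = 51.54·0.2402 = 12.38 µg/L.

12.4 µg/L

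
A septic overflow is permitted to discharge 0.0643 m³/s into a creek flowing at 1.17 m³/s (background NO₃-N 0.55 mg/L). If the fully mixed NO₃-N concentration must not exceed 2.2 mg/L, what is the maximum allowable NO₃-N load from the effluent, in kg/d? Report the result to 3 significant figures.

Mass balance at the limit: 1.170·0.5500 + 0.06430·Cₑ = 1.234·2.2 → Cₑ = 32.22 mg/L.
Load = 0.06430 m³/s × 32.22 g/m³ × 86 400 s/d = 179.0 kg/d.

179 kg/d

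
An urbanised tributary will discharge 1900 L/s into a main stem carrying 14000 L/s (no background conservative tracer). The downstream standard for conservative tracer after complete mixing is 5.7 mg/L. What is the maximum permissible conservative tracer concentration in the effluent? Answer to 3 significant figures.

47.7 mg/L

At the limit, (Qr·Cr + Qe·Cₑ)/(Qr + Qe) = 5.7:
Cₑ = (15900·5.7 − 14000·0) / 1900 = 47.70 mg/L.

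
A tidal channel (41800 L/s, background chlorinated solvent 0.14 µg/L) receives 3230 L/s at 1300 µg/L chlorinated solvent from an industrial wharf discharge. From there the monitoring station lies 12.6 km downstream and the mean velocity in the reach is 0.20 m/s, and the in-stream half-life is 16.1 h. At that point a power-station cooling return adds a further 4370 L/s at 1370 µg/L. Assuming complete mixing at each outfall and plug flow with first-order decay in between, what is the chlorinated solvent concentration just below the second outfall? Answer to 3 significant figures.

161 µg/L

Conservation of mass: C = (41800·0.1400 + 3230·1300) / 45030 = 4205000/45030 = 93.38 µg/L; combined flow 45030 L/s.
Travel time t = 12.6·1000 / 0.20 = 63000 s = 17.50 h.
Half-life 16.1 h → k = ln 2 / 16.1 = 0.04305 h⁻¹ = 1.033 d⁻¹.
After decay, C = 93.38 × e^(−kt) = 93.38 × 0.4708 = 43.96 µg/L.
Second outfall: C = (45030·43.96 + 4370·1370)/49400 = 161.3 µg/L.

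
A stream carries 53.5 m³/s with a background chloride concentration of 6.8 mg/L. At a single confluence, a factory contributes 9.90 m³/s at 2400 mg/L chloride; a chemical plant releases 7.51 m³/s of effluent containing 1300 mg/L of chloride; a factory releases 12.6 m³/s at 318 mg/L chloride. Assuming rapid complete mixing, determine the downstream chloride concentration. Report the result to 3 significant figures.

Mass balance: C = (53.50·6.800 + 9.900·2400 + 7.510·1300 + 12.60·318.0) / 83.51 = 37890/83.51 = 453.8 mg/L.

454 mg/L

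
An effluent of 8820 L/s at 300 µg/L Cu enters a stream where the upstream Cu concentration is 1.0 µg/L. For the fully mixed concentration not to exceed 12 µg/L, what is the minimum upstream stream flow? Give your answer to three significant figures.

231000 L/s

Set C_mix = 12: (Q·1.000 + 8820·300.0) / (Q + 8820) = 12
→ Q = 8820·(300.0 − 12)/(12 − 1.000) = 230900 L/s.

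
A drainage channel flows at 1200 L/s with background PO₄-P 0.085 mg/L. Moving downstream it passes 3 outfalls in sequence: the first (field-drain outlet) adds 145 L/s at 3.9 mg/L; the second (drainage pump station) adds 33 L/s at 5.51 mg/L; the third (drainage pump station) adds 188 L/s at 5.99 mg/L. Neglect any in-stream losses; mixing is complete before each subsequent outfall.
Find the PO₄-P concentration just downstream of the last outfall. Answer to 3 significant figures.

1.26 mg/L

Outfall 1: combined Q = 1345 L/s; C = (1200·0.08500 + 145.0·3.900)/1345 = 0.4963 mg/L.
Outfall 2: combined Q = 1378 L/s; C = (1345·0.4963 + 33.00·5.510)/1378 = 0.6163 mg/L.
Outfall 3: combined Q = 1566 L/s; C = (1378·0.6163 + 188.0·5.990)/1566 = 1.261 mg/L.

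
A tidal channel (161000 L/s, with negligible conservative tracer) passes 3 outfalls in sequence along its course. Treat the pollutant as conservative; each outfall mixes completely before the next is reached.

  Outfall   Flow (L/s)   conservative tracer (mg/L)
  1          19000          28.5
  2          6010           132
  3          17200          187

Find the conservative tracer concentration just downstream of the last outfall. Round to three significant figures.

After outfall 1: Q = 161000 + 19000 = 180000 L/s; C = (161000·0 + 19000·28.50)/180000 = 3.008 mg/L.
After outfall 2: Q = 180000 + 6010 = 186000 L/s; C = (180000·3.008 + 6010·132.0)/186000 = 7.176 mg/L.
After outfall 3: Q = 186000 + 17200 = 203200 L/s; C = (186000·7.176 + 17200·187.0)/203200 = 22.40 mg/L.

22.4 mg/L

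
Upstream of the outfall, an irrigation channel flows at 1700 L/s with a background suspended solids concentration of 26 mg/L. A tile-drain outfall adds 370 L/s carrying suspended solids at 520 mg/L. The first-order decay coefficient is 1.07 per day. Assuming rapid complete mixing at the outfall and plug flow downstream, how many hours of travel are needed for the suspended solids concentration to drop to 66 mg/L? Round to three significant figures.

After mixing, C = (1700·26.00 + 370.0·520.0) / 2070 = 236600/2070 = 114.3 mg/L.
114.3·exp(−k·t) = 66 → t = ln(114.3/66)/k = 44340 s = 12.32 h.

12.3 h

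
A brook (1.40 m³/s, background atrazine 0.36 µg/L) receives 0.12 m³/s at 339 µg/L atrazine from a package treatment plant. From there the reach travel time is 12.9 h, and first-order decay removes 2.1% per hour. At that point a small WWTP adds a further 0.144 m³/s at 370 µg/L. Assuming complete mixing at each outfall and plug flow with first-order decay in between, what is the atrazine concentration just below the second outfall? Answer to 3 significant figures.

50.8 µg/L

Mixed concentration C = ΣQC/ΣQ = (1.400·0.3600 + 0.1200·339.0) / 1.520 = 41.18/1.520 = 27.09 µg/L; combined flow 1.520 m³/s.
2.1%/h lost → k = −ln(1 − 0.021) = 0.02122 h⁻¹.
First-order decay: C = 27.09·exp(−k·t) = 27.09·0.7605 = 20.61 µg/L.
Second outfall: C = (1.520·20.61 + 0.1440·370.0)/1.664 = 50.84 µg/L.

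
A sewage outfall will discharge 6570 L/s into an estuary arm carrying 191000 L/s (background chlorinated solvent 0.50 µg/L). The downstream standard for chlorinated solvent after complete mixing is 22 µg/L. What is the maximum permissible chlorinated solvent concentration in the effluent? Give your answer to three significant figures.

647 µg/L

At the limit, (Qr·Cr + Qe·Cₑ)/(Qr + Qe) = 22:
Cₑ = (197600·22 − 191000·0.5000) / 6570 = 647.0 µg/L.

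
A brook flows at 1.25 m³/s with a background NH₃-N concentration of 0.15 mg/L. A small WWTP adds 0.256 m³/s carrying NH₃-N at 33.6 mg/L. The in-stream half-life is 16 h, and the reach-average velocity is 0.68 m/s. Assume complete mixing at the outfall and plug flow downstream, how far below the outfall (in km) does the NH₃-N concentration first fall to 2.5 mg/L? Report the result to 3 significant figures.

47.9 km

Mixed concentration C = ΣQC/ΣQ = (1.250·0.1500 + 0.2560·33.60) / 1.506 = 8.789/1.506 = 5.836 mg/L.
Half-life 16 h → k = ln 2 / 16 = 0.04332 h⁻¹ = 1.040 d⁻¹.
Set 5.836·exp(−k·t) = 2.5 → t = ln(5.836/2.5)/k = 70450 s = 19.57 h.
Distance = v·t = 0.68·70450 = 47910 m = 47.91 km.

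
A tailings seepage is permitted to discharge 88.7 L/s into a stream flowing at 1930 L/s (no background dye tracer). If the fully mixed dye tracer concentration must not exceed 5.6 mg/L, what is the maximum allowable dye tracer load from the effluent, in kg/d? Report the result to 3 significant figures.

977 kg/d

Mass balance at the limit: 1930·0 + 88.70·Cₑ = 2019·5.6 → Cₑ = 127.4 mg/L.
88.70 L/s = 0.08870 m³/s. Load = 0.08870 m³/s × 127.4 g/m³ × 86 400 s/d = 976.7 kg/d.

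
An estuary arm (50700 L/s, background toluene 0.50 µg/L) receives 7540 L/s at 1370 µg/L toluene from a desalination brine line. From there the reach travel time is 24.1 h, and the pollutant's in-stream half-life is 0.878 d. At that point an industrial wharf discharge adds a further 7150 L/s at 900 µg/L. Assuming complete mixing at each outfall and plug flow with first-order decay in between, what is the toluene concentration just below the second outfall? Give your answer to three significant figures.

170 µg/L

Mass balance: C = (50700·0.5000 + 7540·1370) / 58240 = 10360000/58240 = 177.8 µg/L; combined flow 58240 L/s.
Half-life 0.878 d → k = ln 2 / 0.878 = 0.7895 d⁻¹.
After decay, C = 177.8 × e^(−kt) = 177.8 × 0.4526 = 80.47 µg/L.
At the second outfall, C = (58240·80.47 + 7150·900.0) / (58240 + 7150) = 170.1 µg/L.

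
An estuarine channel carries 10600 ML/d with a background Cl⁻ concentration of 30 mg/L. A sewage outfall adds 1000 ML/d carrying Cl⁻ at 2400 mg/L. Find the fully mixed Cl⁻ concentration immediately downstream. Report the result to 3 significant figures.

Conservation of mass: C = (10600·30.00 + 1000·2400) / 11600 = 2718000/11600 = 234.3 mg/L.

234 mg/L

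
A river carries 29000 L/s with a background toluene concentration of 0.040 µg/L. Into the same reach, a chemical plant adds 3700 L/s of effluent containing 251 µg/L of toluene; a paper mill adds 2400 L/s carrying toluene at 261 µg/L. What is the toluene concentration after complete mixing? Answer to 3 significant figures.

44.3 µg/L

Flow-weighted average: C = (29000·0.04000 + 3700·251.0 + 2400·261.0) / 35100 = 1556000/35100 = 44.34 µg/L.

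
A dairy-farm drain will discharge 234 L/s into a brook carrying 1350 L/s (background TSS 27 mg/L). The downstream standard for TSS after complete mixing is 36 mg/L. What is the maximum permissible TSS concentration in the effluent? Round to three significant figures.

87.9 mg/L

At the limit, (Qr·Cr + Qe·Cₑ)/(Qr + Qe) = 36:
Cₑ = (1584·36 − 1350·27.00) / 234.0 = 87.92 mg/L.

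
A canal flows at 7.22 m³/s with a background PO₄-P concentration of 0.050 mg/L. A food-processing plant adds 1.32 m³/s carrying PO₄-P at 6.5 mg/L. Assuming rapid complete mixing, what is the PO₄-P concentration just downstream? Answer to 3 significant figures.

1.05 mg/L

After mixing, C = (7.220·0.05000 + 1.320·6.500) / 8.540 = 8.941/8.540 = 1.047 mg/L.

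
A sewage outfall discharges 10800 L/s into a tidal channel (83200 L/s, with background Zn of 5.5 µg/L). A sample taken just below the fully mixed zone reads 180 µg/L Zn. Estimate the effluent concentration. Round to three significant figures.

1520 µg/L

Mass balance: 83200·5.500 + 10800·Cₑ = 94000·180.0
→ Cₑ = (94000·180.0 − 83200·5.500) / 10800 = 1524 µg/L.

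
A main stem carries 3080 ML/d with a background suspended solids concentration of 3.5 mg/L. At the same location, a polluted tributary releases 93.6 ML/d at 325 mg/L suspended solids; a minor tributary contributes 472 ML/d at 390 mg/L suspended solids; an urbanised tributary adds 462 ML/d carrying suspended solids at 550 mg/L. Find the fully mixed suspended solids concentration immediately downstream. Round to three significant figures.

After mixing, C = (3080·3.500 + 93.60·325.0 + 472.0·390.0 + 462.0·550.0) / 4108 = 479400/4108 = 116.7 mg/L.

117 mg/L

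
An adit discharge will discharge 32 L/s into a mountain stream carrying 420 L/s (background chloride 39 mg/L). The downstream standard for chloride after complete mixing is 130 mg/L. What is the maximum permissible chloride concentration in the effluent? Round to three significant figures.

At the limit, (Qr·Cr + Qe·Cₑ)/(Qr + Qe) = 130:
Cₑ = (452.0·130 − 420.0·39.00) / 32.00 = 1324 mg/L.

1320 mg/L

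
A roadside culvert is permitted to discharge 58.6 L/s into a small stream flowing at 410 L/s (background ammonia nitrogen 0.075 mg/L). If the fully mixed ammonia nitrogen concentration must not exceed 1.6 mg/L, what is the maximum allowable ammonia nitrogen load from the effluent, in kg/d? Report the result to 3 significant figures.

62.1 kg/d

Mass balance at the limit: 410.0·0.07500 + 58.60·Cₑ = 468.6·1.6 → Cₑ = 12.27 mg/L.
58.60 L/s = 0.05860 m³/s. Load = 0.05860 m³/s × 12.27 g/m³ × 86 400 s/d = 62.12 kg/d.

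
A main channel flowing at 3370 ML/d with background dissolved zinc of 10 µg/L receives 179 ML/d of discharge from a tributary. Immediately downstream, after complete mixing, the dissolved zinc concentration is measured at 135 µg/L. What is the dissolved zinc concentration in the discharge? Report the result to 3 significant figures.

2490 µg/L

Mass balance: 3370·10.00 + 179.0·Cₑ = 3549·135.0
→ Cₑ = (3549·135.0 − 3370·10.00) / 179.0 = 2488 µg/L.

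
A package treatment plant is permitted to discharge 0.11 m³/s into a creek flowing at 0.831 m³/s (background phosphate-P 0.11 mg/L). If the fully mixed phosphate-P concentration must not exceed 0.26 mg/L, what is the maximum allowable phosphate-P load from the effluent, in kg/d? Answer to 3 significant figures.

13.2 kg/d

Mass balance at the limit: 0.8310·0.1100 + 0.1100·Cₑ = 0.9410·0.26 → Cₑ = 1.393 mg/L.
Load = 0.1100 m³/s × 1.393 g/m³ × 86 400 s/d = 13.24 kg/d.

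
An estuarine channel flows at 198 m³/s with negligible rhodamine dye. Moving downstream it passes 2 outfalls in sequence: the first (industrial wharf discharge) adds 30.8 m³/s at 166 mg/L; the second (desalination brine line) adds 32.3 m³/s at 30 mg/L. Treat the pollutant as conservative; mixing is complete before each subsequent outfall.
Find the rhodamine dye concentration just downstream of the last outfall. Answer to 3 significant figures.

23.3 mg/L

Below outfall 1: Q → 228.8 m³/s, C = (198.0·0 + 30.80·166.0)/228.8 = 22.35 mg/L.
Below outfall 2: Q → 261.1 m³/s, C = (228.8·22.35 + 32.30·30.00)/261.1 = 23.29 mg/L.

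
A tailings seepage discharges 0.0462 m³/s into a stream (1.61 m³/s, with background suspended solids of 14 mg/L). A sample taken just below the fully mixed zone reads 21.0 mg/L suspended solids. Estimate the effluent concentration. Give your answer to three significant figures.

Mass balance: 1.610·14.00 + 0.04620·Cₑ = 1.656·21.00
→ Cₑ = (1.656·21.00 − 1.610·14.00) / 0.04620 = 264.9 mg/L.

265 mg/L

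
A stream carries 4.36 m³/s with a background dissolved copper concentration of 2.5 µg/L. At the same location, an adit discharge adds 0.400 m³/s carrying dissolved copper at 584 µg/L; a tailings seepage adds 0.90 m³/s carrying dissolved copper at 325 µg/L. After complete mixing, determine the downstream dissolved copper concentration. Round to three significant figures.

Mass balance: C = (4.360·2.500 + 0.4000·584.0 + 0.9000·325.0) / 5.660 = 537.0/5.660 = 94.88 µg/L.

94.9 µg/L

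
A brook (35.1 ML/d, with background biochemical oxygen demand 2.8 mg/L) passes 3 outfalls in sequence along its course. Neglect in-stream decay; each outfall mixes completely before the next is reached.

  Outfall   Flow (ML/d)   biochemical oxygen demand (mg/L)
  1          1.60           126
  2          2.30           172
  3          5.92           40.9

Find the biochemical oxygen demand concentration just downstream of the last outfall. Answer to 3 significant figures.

Outfall 1: combined Q = 36.70 ML/d; C = (35.10·2.800 + 1.600·126.0)/36.70 = 8.171 mg/L.
Outfall 2: combined Q = 39.00 ML/d; C = (36.70·8.171 + 2.300·172.0)/39.00 = 17.83 mg/L.
Outfall 3: combined Q = 44.92 ML/d; C = (39.00·17.83 + 5.920·40.90)/44.92 = 20.87 mg/L.

20.9 mg/L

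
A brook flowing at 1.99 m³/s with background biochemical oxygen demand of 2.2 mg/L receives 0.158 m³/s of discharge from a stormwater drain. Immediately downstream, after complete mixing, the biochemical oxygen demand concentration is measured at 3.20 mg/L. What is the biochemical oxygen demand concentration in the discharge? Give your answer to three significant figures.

Mass balance: 1.990·2.200 + 0.1580·Cₑ = 2.148·3.200
→ Cₑ = (2.148·3.200 − 1.990·2.200) / 0.1580 = 15.79 mg/L.

15.8 mg/L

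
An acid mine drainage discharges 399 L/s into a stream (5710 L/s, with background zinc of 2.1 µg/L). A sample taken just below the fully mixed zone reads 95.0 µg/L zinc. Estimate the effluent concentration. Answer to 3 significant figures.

1420 µg/L

Mass balance: 5710·2.100 + 399.0·Cₑ = 6109·95.00
→ Cₑ = (6109·95.00 − 5710·2.100) / 399.0 = 1424 µg/L.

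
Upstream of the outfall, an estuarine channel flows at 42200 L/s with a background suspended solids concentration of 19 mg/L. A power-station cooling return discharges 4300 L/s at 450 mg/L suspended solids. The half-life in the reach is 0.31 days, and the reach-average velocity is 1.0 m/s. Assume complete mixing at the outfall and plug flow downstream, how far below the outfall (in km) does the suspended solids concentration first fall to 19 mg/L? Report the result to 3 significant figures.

Flow-weighted average: C = (42200·19.00 + 4300·450.0) / 46500 = 2737000/46500 = 58.86 mg/L.
Half-life 0.31 d → k = ln 2 / 0.31 = 2.236 d⁻¹.
Set 58.86·exp(−k·t) = 19 → t = ln(58.86/19)/k = 43690 s = 12.14 h.
Distance = v·t = 1.0·43690 = 43690 m = 43.69 km.

43.7 km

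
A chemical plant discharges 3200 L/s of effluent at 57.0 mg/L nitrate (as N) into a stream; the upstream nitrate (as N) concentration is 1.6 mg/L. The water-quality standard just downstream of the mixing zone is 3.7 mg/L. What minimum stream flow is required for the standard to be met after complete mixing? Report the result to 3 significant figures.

81200 L/s

Set C_mix = 3.7: (Q·1.600 + 3200·57.00) / (Q + 3200) = 3.7
→ Q = 3200·(57.00 − 3.7)/(3.7 − 1.600) = 81220 L/s.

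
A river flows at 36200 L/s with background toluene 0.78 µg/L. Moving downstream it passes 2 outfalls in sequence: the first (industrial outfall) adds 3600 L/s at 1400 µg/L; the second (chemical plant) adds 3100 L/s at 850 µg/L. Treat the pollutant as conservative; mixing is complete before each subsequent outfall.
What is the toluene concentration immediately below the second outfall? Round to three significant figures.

Outfall 1: combined Q = 39800 L/s; C = (36200·0.7800 + 3600·1400)/39800 = 127.3 µg/L.
Outfall 2: combined Q = 42900 L/s; C = (39800·127.3 + 3100·850.0)/42900 = 179.6 µg/L.

180 µg/L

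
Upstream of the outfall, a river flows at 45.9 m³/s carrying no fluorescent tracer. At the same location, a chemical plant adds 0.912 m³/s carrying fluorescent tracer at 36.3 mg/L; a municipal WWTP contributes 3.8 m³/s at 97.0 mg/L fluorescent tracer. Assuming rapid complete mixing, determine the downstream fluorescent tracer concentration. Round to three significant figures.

7.94 mg/L

After mixing, C = (45.90·0 + 0.9120·36.30 + 3.800·97.00) / 50.61 = 401.7/50.61 = 7.937 mg/L.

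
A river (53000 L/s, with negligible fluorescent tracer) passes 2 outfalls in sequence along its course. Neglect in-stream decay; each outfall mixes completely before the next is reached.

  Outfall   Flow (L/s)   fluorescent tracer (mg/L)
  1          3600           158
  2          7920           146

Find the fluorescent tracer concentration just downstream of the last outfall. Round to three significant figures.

26.7 mg/L

After outfall 1: Q = 53000 + 3600 = 56600 L/s; C = (53000·0 + 3600·158.0)/56600 = 10.05 mg/L.
After outfall 2: Q = 56600 + 7920 = 64520 L/s; C = (56600·10.05 + 7920·146.0)/64520 = 26.74 mg/L.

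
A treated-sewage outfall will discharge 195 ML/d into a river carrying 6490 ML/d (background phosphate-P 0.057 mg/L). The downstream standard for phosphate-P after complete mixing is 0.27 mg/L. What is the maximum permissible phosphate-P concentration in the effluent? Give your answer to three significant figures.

7.36 mg/L

At the limit, (Qr·Cr + Qe·Cₑ)/(Qr + Qe) = 0.27:
Cₑ = (6685·0.27 − 6490·0.05700) / 195.0 = 7.359 mg/L.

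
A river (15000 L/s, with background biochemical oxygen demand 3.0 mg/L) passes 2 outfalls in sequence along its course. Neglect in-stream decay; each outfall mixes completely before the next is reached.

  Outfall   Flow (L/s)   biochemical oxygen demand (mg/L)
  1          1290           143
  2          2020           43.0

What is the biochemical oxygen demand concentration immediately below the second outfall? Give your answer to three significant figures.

Outfall 1: combined Q = 16290 L/s; C = (15000·3.000 + 1290·143.0)/16290 = 14.09 mg/L.
Outfall 2: combined Q = 18310 L/s; C = (16290·14.09 + 2020·43.00)/18310 = 17.28 mg/L.

17.3 mg/L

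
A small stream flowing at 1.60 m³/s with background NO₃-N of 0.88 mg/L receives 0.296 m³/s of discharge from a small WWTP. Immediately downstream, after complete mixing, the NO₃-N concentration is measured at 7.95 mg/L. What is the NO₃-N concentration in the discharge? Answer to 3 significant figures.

46.2 mg/L

Mass balance: 1.600·0.8800 + 0.2960·Cₑ = 1.896·7.950
→ Cₑ = (1.896·7.950 − 1.600·0.8800) / 0.2960 = 46.17 mg/L.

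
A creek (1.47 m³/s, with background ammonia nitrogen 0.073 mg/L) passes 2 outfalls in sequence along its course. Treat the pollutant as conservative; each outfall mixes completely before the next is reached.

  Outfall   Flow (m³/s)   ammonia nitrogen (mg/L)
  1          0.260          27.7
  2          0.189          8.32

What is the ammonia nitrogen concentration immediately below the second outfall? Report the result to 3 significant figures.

After outfall 1: Q = 1.470 + 0.2600 = 1.730 m³/s; C = (1.470·0.07300 + 0.2600·27.70)/1.730 = 4.225 mg/L.
After outfall 2: Q = 1.730 + 0.1890 = 1.919 m³/s; C = (1.730·4.225 + 0.1890·8.320)/1.919 = 4.628 mg/L.

4.63 mg/L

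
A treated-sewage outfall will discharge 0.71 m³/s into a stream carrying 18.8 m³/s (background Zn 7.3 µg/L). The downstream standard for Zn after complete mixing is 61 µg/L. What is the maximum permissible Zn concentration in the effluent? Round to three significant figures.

1480 µg/L

At the limit, (Qr·Cr + Qe·Cₑ)/(Qr + Qe) = 61:
Cₑ = (19.51·61 − 18.80·7.300) / 0.7100 = 1483 µg/L.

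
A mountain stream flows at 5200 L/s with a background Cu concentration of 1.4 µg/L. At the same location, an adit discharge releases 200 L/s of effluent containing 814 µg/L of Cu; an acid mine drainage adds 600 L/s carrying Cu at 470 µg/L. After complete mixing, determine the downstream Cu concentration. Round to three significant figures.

75.3 µg/L

Flow-weighted average: C = (5200·1.400 + 200.0·814.0 + 600.0·470.0) / 6000 = 452100/6000 = 75.35 µg/L.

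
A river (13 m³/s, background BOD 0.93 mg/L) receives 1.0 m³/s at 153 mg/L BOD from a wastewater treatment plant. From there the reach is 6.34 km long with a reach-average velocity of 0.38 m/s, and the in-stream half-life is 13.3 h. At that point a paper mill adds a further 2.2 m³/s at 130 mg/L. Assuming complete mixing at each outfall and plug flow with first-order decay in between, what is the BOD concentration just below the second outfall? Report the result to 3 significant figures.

25.7 mg/L

Flow-weighted average: C = (13.00·0.9300 + 1.000·153.0) / 14.00 = 165.1/14.00 = 11.79 mg/L; combined flow 14.00 m³/s.
Travel time t = 6.34·1000 / 0.38 = 16680 s = 4.635 h.
Half-life 13.3 h → k = ln 2 / 13.3 = 0.05212 h⁻¹ = 1.251 d⁻¹.
First-order decay: C = 11.79·exp(−k·t) = 11.79·0.7854 = 9.262 mg/L.
At the second outfall, C = (14.00·9.262 + 2.200·130.0) / (14.00 + 2.200) = 25.66 mg/L.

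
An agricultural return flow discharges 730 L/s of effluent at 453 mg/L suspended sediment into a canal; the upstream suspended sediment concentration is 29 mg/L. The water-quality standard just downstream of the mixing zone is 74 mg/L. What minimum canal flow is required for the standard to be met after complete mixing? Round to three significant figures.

6150 L/s

Set C_mix = 74: (Q·29.00 + 730.0·453.0) / (Q + 730.0) = 74
→ Q = 730.0·(453.0 − 74)/(74 − 29.00) = 6148 L/s.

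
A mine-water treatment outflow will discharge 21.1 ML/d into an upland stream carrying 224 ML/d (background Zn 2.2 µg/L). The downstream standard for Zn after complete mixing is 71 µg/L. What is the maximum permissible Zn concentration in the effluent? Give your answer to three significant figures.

At the limit, (Qr·Cr + Qe·Cₑ)/(Qr + Qe) = 71:
Cₑ = (245.1·71 − 224.0·2.200) / 21.10 = 801.4 µg/L.

801 µg/L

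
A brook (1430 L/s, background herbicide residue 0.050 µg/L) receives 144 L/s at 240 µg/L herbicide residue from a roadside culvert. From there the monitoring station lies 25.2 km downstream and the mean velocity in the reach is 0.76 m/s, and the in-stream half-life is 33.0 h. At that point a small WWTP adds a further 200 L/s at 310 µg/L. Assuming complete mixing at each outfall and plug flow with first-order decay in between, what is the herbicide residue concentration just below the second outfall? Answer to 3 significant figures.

51.0 µg/L

Flow-weighted average: C = (1430·0.05000 + 144.0·240.0) / 1574 = 34630/1574 = 22.00 µg/L; combined flow 1574 L/s.
Travel time t = 25.2·1000 / 0.76 = 33160 s = 9.211 h.
Half-life 33.0 h → k = ln 2 / 33.0 = 0.02100 h⁻¹ = 0.5041 d⁻¹.
Decay over the reach: 22.00·exp(−kt) = 22.00·0.8241 = 18.13 µg/L.
At the second outfall, C = (1574·18.13 + 200.0·310.0) / (1574 + 200.0) = 51.04 µg/L.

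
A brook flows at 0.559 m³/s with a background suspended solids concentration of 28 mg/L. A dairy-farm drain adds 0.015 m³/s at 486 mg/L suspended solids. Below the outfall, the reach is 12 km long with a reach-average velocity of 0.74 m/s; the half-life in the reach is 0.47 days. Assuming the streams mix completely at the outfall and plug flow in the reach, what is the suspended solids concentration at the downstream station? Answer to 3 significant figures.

30.3 mg/L

Mass balance: C = (0.5590·28.00 + 0.01500·486.0) / 0.5740 = 22.94/0.5740 = 39.97 mg/L.
Travel time t = 12·1000 / 0.74 = 16220 s = 4.505 h.
Half-life 0.47 d → k = ln 2 / 0.47 = 1.475 d⁻¹.
After decay, C = 39.97 × e^(−kt) = 39.97 × 0.7582 = 30.30 mg/L.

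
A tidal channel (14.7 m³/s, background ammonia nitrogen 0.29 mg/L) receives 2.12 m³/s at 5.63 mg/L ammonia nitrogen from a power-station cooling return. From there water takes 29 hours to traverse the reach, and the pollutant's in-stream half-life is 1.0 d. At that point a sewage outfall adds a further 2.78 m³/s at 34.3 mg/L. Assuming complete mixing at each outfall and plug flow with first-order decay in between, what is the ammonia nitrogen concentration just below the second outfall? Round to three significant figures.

Mixed concentration C = ΣQC/ΣQ = (14.70·0.2900 + 2.120·5.630) / 16.82 = 16.20/16.82 = 0.9631 mg/L; combined flow 16.82 m³/s.
Half-life 1.0 d → k = ln 2 / 1.0 = 0.6931 d⁻¹.
Applying C = C₀e^(−kt): 0.9631 × 0.4328 = 0.4168 mg/L.
At the second outfall, C = (16.82·0.4168 + 2.780·34.30) / (16.82 + 2.780) = 5.223 mg/L.

5.22 mg/L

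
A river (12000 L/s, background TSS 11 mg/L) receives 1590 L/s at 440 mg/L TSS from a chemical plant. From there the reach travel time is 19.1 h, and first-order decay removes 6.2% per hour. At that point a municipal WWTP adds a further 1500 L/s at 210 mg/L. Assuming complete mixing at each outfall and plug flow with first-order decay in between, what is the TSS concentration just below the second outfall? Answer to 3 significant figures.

Flow-weighted average: C = (12000·11.00 + 1590·440.0) / 13590 = 831600/13590 = 61.19 mg/L; combined flow 13590 L/s.
6.2%/h lost → k = −ln(1 − 0.062) = 0.06401 h⁻¹.
First-order decay: C = 61.19·exp(−k·t) = 61.19·0.2945 = 18.02 mg/L.
At the second outfall, C = (13590·18.02 + 1500·210.0) / (13590 + 1500) = 37.10 mg/L.

37.1 mg/L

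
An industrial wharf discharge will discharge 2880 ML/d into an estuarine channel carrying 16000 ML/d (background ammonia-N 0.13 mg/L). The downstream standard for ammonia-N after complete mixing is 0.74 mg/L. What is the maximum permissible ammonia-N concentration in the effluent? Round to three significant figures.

4.13 mg/L

At the limit, (Qr·Cr + Qe·Cₑ)/(Qr + Qe) = 0.74:
Cₑ = (18880·0.74 − 16000·0.1300) / 2880 = 4.129 mg/L.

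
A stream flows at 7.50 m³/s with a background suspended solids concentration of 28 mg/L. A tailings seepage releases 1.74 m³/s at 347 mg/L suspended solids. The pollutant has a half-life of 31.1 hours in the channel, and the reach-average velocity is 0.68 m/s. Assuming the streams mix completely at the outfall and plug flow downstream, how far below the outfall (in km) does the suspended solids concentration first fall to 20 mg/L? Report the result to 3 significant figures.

After mixing, C = (7.500·28.00 + 1.740·347.0) / 9.240 = 813.8/9.240 = 88.07 mg/L.
Half-life 31.1 h → k = ln 2 / 31.1 = 0.02229 h⁻¹ = 0.5349 d⁻¹.
Set 88.07·exp(−k·t) = 20 → t = ln(88.07/20)/k = 239400 s = 66.51 h.
Distance = v·t = 0.68·239400 = 162800 m = 162.8 km.

163 km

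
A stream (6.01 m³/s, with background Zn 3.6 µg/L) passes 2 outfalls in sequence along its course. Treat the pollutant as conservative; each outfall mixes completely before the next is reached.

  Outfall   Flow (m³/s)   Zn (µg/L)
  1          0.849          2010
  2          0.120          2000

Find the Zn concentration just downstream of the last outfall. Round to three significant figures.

282 µg/L

Below outfall 1: Q → 6.859 m³/s, C = (6.010·3.600 + 0.8490·2010)/6.859 = 252.0 µg/L.
Below outfall 2: Q → 6.979 m³/s, C = (6.859·252.0 + 0.1200·2000)/6.979 = 282.0 µg/L.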